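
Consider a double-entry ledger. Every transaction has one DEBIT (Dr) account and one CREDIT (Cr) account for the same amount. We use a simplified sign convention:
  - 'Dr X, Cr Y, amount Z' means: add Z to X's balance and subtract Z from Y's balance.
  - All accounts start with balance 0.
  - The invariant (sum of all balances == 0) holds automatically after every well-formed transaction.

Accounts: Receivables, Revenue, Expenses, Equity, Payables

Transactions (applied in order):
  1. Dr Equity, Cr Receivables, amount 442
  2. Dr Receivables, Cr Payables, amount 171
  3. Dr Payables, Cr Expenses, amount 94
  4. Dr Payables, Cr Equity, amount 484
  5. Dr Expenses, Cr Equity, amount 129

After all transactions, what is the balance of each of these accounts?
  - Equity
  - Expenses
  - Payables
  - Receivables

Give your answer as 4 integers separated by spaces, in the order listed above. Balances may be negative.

After txn 1 (Dr Equity, Cr Receivables, amount 442): Equity=442 Receivables=-442
After txn 2 (Dr Receivables, Cr Payables, amount 171): Equity=442 Payables=-171 Receivables=-271
After txn 3 (Dr Payables, Cr Expenses, amount 94): Equity=442 Expenses=-94 Payables=-77 Receivables=-271
After txn 4 (Dr Payables, Cr Equity, amount 484): Equity=-42 Expenses=-94 Payables=407 Receivables=-271
After txn 5 (Dr Expenses, Cr Equity, amount 129): Equity=-171 Expenses=35 Payables=407 Receivables=-271

Answer: -171 35 407 -271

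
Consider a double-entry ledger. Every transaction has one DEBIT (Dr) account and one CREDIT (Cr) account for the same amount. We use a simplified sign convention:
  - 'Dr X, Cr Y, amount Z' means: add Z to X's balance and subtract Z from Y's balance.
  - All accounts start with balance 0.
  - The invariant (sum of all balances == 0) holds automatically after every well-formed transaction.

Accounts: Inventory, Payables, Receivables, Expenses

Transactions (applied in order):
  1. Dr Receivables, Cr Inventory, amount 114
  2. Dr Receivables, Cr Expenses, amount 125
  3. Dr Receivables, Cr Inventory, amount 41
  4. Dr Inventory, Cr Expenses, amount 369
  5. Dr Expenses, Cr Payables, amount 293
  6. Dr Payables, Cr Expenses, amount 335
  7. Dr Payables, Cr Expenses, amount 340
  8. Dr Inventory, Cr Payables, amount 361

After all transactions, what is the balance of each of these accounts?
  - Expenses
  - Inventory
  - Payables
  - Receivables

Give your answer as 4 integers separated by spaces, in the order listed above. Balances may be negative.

After txn 1 (Dr Receivables, Cr Inventory, amount 114): Inventory=-114 Receivables=114
After txn 2 (Dr Receivables, Cr Expenses, amount 125): Expenses=-125 Inventory=-114 Receivables=239
After txn 3 (Dr Receivables, Cr Inventory, amount 41): Expenses=-125 Inventory=-155 Receivables=280
After txn 4 (Dr Inventory, Cr Expenses, amount 369): Expenses=-494 Inventory=214 Receivables=280
After txn 5 (Dr Expenses, Cr Payables, amount 293): Expenses=-201 Inventory=214 Payables=-293 Receivables=280
After txn 6 (Dr Payables, Cr Expenses, amount 335): Expenses=-536 Inventory=214 Payables=42 Receivables=280
After txn 7 (Dr Payables, Cr Expenses, amount 340): Expenses=-876 Inventory=214 Payables=382 Receivables=280
After txn 8 (Dr Inventory, Cr Payables, amount 361): Expenses=-876 Inventory=575 Payables=21 Receivables=280

Answer: -876 575 21 280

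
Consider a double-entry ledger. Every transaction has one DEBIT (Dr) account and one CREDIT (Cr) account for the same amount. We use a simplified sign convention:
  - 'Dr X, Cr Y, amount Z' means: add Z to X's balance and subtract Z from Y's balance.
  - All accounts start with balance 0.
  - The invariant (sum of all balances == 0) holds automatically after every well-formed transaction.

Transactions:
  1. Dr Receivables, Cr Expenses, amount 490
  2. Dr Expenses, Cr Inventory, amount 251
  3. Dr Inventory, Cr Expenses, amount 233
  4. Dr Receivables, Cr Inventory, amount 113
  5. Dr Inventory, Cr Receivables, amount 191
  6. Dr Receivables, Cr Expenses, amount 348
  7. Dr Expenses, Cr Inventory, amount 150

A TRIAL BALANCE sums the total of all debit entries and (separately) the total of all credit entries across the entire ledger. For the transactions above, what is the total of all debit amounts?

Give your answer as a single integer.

Answer: 1776

Derivation:
Txn 1: debit+=490
Txn 2: debit+=251
Txn 3: debit+=233
Txn 4: debit+=113
Txn 5: debit+=191
Txn 6: debit+=348
Txn 7: debit+=150
Total debits = 1776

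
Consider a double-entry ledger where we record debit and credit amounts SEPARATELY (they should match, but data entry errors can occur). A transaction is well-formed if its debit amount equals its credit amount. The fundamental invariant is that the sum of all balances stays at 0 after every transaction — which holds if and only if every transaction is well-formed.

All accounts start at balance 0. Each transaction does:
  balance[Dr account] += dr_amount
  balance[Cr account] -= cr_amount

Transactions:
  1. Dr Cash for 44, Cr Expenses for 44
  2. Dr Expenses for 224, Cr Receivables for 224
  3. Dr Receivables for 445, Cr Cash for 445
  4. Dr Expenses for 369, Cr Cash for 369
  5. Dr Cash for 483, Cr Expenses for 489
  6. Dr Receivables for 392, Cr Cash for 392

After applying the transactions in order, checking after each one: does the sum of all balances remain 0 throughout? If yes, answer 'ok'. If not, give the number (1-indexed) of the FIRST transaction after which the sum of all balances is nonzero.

After txn 1: dr=44 cr=44 sum_balances=0
After txn 2: dr=224 cr=224 sum_balances=0
After txn 3: dr=445 cr=445 sum_balances=0
After txn 4: dr=369 cr=369 sum_balances=0
After txn 5: dr=483 cr=489 sum_balances=-6
After txn 6: dr=392 cr=392 sum_balances=-6

Answer: 5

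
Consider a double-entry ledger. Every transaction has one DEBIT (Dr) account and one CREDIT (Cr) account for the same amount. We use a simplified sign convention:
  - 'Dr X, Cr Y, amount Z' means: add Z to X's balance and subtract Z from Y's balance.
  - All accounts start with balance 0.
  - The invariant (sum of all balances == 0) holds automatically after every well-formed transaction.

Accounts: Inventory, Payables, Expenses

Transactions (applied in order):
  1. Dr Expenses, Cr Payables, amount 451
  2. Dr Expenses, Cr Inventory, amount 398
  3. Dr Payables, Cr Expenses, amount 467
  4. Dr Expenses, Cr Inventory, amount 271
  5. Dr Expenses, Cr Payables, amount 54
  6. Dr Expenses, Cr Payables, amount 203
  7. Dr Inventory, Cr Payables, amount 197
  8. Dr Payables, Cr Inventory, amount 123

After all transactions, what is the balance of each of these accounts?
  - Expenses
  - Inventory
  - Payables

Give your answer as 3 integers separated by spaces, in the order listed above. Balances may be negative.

After txn 1 (Dr Expenses, Cr Payables, amount 451): Expenses=451 Payables=-451
After txn 2 (Dr Expenses, Cr Inventory, amount 398): Expenses=849 Inventory=-398 Payables=-451
After txn 3 (Dr Payables, Cr Expenses, amount 467): Expenses=382 Inventory=-398 Payables=16
After txn 4 (Dr Expenses, Cr Inventory, amount 271): Expenses=653 Inventory=-669 Payables=16
After txn 5 (Dr Expenses, Cr Payables, amount 54): Expenses=707 Inventory=-669 Payables=-38
After txn 6 (Dr Expenses, Cr Payables, amount 203): Expenses=910 Inventory=-669 Payables=-241
After txn 7 (Dr Inventory, Cr Payables, amount 197): Expenses=910 Inventory=-472 Payables=-438
After txn 8 (Dr Payables, Cr Inventory, amount 123): Expenses=910 Inventory=-595 Payables=-315

Answer: 910 -595 -315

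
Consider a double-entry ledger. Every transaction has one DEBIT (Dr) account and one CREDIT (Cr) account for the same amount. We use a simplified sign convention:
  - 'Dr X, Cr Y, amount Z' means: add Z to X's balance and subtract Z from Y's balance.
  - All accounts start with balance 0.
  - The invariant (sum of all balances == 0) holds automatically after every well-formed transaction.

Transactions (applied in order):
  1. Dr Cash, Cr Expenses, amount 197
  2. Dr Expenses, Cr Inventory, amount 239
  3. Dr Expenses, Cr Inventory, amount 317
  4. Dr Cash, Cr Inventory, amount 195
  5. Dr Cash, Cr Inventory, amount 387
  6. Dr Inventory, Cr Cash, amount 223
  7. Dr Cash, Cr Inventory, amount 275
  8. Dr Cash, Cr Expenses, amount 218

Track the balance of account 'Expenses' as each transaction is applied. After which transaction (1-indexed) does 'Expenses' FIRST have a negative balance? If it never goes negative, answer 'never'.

Answer: 1

Derivation:
After txn 1: Expenses=-197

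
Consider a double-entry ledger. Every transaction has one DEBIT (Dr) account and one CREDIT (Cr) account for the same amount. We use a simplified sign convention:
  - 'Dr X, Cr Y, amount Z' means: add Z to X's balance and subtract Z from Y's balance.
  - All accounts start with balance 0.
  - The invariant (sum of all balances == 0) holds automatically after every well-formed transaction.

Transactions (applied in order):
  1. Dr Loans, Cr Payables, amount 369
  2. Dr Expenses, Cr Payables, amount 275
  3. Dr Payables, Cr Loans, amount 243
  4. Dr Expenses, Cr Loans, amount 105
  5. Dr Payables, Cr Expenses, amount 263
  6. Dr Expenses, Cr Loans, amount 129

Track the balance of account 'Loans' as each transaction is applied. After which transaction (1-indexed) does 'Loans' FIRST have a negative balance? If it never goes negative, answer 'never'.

Answer: 6

Derivation:
After txn 1: Loans=369
After txn 2: Loans=369
After txn 3: Loans=126
After txn 4: Loans=21
After txn 5: Loans=21
After txn 6: Loans=-108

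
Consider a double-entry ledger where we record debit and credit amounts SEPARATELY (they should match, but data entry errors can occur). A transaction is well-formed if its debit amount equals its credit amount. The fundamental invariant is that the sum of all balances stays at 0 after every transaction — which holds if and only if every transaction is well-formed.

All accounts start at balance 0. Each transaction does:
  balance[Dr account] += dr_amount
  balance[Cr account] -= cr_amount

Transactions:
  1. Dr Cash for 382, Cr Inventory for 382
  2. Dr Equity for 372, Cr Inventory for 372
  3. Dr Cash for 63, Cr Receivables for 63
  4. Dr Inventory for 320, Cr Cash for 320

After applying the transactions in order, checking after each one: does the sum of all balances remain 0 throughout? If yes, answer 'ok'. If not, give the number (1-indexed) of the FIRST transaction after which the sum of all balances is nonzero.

Answer: ok

Derivation:
After txn 1: dr=382 cr=382 sum_balances=0
After txn 2: dr=372 cr=372 sum_balances=0
After txn 3: dr=63 cr=63 sum_balances=0
After txn 4: dr=320 cr=320 sum_balances=0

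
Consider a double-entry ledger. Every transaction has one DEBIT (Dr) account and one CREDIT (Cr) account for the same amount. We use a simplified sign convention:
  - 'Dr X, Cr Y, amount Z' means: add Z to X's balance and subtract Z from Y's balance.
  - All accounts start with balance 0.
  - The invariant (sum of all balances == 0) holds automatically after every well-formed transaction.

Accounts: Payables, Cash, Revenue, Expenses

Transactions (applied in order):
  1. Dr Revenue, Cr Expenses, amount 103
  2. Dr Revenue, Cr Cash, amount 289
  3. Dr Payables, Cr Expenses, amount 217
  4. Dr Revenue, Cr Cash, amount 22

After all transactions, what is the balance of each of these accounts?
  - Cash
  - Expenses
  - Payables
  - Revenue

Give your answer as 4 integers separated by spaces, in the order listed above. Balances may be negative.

After txn 1 (Dr Revenue, Cr Expenses, amount 103): Expenses=-103 Revenue=103
After txn 2 (Dr Revenue, Cr Cash, amount 289): Cash=-289 Expenses=-103 Revenue=392
After txn 3 (Dr Payables, Cr Expenses, amount 217): Cash=-289 Expenses=-320 Payables=217 Revenue=392
After txn 4 (Dr Revenue, Cr Cash, amount 22): Cash=-311 Expenses=-320 Payables=217 Revenue=414

Answer: -311 -320 217 414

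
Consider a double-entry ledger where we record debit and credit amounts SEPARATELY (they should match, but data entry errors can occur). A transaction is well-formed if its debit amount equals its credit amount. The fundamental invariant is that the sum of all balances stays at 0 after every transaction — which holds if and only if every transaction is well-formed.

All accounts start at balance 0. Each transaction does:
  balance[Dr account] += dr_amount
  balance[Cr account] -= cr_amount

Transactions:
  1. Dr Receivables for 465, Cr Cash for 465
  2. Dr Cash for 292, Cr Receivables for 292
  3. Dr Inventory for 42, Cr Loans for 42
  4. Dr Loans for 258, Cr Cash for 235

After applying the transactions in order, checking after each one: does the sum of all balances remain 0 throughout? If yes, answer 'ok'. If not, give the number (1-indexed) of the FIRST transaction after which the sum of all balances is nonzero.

After txn 1: dr=465 cr=465 sum_balances=0
After txn 2: dr=292 cr=292 sum_balances=0
After txn 3: dr=42 cr=42 sum_balances=0
After txn 4: dr=258 cr=235 sum_balances=23

Answer: 4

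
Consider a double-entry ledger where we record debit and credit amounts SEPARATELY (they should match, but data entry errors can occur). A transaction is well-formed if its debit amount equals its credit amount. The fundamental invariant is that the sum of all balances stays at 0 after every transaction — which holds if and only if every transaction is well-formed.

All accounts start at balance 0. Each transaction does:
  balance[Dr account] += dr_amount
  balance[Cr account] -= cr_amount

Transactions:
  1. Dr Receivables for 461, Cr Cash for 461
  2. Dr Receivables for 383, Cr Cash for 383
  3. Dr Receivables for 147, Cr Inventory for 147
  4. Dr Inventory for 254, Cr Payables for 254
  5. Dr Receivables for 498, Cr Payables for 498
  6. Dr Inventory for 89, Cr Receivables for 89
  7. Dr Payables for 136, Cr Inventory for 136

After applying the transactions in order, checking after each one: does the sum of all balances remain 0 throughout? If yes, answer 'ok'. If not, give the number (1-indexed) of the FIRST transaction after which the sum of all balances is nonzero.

Answer: ok

Derivation:
After txn 1: dr=461 cr=461 sum_balances=0
After txn 2: dr=383 cr=383 sum_balances=0
After txn 3: dr=147 cr=147 sum_balances=0
After txn 4: dr=254 cr=254 sum_balances=0
After txn 5: dr=498 cr=498 sum_balances=0
After txn 6: dr=89 cr=89 sum_balances=0
After txn 7: dr=136 cr=136 sum_balances=0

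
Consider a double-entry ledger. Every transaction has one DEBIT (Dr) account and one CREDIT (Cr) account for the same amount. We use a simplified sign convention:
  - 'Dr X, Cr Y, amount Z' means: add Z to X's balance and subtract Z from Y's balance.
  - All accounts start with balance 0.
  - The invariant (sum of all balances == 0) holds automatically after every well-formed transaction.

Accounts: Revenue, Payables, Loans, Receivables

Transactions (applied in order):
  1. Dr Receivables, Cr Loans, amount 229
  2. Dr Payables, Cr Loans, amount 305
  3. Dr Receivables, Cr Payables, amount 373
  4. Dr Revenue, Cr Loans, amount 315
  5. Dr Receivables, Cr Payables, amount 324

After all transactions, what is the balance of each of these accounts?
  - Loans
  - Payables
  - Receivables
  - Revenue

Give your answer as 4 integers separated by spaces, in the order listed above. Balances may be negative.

Answer: -849 -392 926 315

Derivation:
After txn 1 (Dr Receivables, Cr Loans, amount 229): Loans=-229 Receivables=229
After txn 2 (Dr Payables, Cr Loans, amount 305): Loans=-534 Payables=305 Receivables=229
After txn 3 (Dr Receivables, Cr Payables, amount 373): Loans=-534 Payables=-68 Receivables=602
After txn 4 (Dr Revenue, Cr Loans, amount 315): Loans=-849 Payables=-68 Receivables=602 Revenue=315
After txn 5 (Dr Receivables, Cr Payables, amount 324): Loans=-849 Payables=-392 Receivables=926 Revenue=315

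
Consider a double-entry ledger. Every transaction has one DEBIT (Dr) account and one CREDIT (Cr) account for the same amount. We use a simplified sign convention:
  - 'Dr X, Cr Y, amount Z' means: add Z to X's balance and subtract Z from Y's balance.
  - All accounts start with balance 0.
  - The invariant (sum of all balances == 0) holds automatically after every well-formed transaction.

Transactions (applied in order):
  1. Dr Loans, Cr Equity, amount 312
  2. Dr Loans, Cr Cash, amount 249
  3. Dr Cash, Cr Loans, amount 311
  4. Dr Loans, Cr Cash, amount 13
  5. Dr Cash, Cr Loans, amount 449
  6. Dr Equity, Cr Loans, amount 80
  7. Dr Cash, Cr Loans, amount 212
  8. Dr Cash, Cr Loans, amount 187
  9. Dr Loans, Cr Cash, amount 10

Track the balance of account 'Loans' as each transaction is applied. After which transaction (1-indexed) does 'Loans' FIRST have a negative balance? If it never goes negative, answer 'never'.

Answer: 5

Derivation:
After txn 1: Loans=312
After txn 2: Loans=561
After txn 3: Loans=250
After txn 4: Loans=263
After txn 5: Loans=-186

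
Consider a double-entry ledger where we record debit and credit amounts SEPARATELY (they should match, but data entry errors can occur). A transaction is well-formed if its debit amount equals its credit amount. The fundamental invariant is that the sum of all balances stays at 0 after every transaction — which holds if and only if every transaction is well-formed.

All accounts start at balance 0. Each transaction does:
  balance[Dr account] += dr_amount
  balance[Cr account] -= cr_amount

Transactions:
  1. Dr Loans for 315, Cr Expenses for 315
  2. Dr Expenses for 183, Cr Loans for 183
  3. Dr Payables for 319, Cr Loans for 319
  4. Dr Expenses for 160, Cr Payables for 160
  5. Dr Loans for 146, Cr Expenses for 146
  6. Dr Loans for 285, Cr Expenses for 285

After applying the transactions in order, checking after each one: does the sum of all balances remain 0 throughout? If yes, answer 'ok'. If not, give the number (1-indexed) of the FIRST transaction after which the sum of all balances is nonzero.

After txn 1: dr=315 cr=315 sum_balances=0
After txn 2: dr=183 cr=183 sum_balances=0
After txn 3: dr=319 cr=319 sum_balances=0
After txn 4: dr=160 cr=160 sum_balances=0
After txn 5: dr=146 cr=146 sum_balances=0
After txn 6: dr=285 cr=285 sum_balances=0

Answer: ok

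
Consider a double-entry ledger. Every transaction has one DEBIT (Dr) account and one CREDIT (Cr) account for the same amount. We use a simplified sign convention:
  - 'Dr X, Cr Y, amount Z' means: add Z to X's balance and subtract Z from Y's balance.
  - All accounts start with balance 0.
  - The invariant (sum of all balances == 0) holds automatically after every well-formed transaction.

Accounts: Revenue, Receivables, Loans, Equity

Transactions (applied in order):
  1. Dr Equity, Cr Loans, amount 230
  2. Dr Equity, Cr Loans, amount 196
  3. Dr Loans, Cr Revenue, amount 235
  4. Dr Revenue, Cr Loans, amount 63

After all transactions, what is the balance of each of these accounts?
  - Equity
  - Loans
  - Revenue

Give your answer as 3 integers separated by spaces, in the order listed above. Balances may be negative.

Answer: 426 -254 -172

Derivation:
After txn 1 (Dr Equity, Cr Loans, amount 230): Equity=230 Loans=-230
After txn 2 (Dr Equity, Cr Loans, amount 196): Equity=426 Loans=-426
After txn 3 (Dr Loans, Cr Revenue, amount 235): Equity=426 Loans=-191 Revenue=-235
After txn 4 (Dr Revenue, Cr Loans, amount 63): Equity=426 Loans=-254 Revenue=-172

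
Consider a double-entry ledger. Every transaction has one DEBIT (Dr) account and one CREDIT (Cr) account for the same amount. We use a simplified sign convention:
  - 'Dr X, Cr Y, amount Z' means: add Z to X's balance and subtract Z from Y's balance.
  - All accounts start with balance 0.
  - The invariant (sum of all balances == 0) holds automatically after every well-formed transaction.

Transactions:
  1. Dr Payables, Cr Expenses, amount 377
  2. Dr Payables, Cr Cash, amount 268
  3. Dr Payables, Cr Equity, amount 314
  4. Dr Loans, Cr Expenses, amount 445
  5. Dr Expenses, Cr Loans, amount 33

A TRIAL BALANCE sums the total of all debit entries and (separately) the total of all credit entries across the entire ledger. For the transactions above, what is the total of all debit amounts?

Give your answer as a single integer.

Answer: 1437

Derivation:
Txn 1: debit+=377
Txn 2: debit+=268
Txn 3: debit+=314
Txn 4: debit+=445
Txn 5: debit+=33
Total debits = 1437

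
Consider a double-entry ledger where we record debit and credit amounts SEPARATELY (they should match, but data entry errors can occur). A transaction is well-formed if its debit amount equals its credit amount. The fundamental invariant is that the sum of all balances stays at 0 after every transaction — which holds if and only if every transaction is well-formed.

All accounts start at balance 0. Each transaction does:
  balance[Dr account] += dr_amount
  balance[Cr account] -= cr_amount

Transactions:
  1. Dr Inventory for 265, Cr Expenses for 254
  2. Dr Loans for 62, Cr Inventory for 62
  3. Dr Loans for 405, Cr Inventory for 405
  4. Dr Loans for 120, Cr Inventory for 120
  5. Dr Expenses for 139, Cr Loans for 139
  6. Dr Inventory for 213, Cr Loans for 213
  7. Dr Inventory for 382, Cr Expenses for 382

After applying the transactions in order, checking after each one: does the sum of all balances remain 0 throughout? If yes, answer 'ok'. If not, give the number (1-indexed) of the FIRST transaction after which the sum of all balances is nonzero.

After txn 1: dr=265 cr=254 sum_balances=11
After txn 2: dr=62 cr=62 sum_balances=11
After txn 3: dr=405 cr=405 sum_balances=11
After txn 4: dr=120 cr=120 sum_balances=11
After txn 5: dr=139 cr=139 sum_balances=11
After txn 6: dr=213 cr=213 sum_balances=11
After txn 7: dr=382 cr=382 sum_balances=11

Answer: 1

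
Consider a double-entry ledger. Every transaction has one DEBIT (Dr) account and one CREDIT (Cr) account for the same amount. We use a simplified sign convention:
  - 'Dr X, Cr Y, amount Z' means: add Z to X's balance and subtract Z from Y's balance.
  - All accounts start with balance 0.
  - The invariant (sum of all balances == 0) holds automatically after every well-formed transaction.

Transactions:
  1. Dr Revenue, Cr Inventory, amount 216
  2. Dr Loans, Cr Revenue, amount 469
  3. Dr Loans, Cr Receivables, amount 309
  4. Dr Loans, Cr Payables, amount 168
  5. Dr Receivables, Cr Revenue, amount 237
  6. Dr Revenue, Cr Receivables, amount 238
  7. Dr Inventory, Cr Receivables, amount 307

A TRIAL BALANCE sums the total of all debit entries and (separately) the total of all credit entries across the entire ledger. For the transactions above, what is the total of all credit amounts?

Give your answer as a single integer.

Answer: 1944

Derivation:
Txn 1: credit+=216
Txn 2: credit+=469
Txn 3: credit+=309
Txn 4: credit+=168
Txn 5: credit+=237
Txn 6: credit+=238
Txn 7: credit+=307
Total credits = 1944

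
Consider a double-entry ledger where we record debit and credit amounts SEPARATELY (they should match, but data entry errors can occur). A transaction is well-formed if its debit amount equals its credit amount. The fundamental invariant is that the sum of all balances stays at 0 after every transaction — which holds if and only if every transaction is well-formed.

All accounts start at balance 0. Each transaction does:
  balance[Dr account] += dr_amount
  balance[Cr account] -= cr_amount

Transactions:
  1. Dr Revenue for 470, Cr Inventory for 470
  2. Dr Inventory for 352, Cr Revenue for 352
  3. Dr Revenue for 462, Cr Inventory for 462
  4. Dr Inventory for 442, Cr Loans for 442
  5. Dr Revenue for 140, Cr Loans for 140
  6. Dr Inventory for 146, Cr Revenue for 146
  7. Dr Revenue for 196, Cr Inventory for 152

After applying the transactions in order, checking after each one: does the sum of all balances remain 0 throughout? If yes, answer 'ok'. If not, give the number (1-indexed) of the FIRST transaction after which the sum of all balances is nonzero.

After txn 1: dr=470 cr=470 sum_balances=0
After txn 2: dr=352 cr=352 sum_balances=0
After txn 3: dr=462 cr=462 sum_balances=0
After txn 4: dr=442 cr=442 sum_balances=0
After txn 5: dr=140 cr=140 sum_balances=0
After txn 6: dr=146 cr=146 sum_balances=0
After txn 7: dr=196 cr=152 sum_balances=44

Answer: 7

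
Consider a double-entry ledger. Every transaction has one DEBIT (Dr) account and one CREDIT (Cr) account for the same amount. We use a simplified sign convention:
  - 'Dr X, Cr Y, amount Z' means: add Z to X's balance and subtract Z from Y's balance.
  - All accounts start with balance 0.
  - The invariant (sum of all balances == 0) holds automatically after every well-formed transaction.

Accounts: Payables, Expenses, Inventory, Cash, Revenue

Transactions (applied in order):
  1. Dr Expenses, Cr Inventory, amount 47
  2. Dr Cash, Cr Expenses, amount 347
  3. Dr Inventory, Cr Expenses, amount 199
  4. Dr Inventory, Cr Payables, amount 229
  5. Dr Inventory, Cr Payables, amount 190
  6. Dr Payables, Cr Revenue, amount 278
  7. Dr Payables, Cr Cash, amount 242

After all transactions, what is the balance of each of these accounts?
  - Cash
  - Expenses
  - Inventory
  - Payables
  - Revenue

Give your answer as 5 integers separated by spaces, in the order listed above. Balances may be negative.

After txn 1 (Dr Expenses, Cr Inventory, amount 47): Expenses=47 Inventory=-47
After txn 2 (Dr Cash, Cr Expenses, amount 347): Cash=347 Expenses=-300 Inventory=-47
After txn 3 (Dr Inventory, Cr Expenses, amount 199): Cash=347 Expenses=-499 Inventory=152
After txn 4 (Dr Inventory, Cr Payables, amount 229): Cash=347 Expenses=-499 Inventory=381 Payables=-229
After txn 5 (Dr Inventory, Cr Payables, amount 190): Cash=347 Expenses=-499 Inventory=571 Payables=-419
After txn 6 (Dr Payables, Cr Revenue, amount 278): Cash=347 Expenses=-499 Inventory=571 Payables=-141 Revenue=-278
After txn 7 (Dr Payables, Cr Cash, amount 242): Cash=105 Expenses=-499 Inventory=571 Payables=101 Revenue=-278

Answer: 105 -499 571 101 -278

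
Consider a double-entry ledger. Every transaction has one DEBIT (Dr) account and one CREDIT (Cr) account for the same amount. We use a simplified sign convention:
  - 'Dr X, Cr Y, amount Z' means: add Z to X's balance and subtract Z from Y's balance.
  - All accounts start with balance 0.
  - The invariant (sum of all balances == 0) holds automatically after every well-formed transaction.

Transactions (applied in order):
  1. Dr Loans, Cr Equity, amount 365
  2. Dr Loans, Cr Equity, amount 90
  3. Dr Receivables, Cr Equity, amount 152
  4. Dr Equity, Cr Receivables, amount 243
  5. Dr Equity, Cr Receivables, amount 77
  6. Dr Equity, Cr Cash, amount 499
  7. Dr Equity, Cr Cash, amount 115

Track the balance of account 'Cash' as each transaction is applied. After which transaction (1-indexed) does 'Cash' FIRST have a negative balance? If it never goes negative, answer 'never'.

Answer: 6

Derivation:
After txn 1: Cash=0
After txn 2: Cash=0
After txn 3: Cash=0
After txn 4: Cash=0
After txn 5: Cash=0
After txn 6: Cash=-499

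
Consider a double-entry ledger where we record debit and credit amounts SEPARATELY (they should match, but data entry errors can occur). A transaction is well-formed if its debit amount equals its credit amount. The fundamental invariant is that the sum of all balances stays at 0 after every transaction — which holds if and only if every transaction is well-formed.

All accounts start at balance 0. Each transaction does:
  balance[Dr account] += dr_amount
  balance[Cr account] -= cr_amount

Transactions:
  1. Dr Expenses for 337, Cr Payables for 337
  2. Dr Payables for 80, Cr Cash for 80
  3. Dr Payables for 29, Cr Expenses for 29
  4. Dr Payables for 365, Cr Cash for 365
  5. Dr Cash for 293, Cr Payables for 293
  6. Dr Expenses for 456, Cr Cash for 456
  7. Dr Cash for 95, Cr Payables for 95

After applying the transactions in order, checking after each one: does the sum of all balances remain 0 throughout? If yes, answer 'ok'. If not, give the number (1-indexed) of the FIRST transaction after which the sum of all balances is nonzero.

After txn 1: dr=337 cr=337 sum_balances=0
After txn 2: dr=80 cr=80 sum_balances=0
After txn 3: dr=29 cr=29 sum_balances=0
After txn 4: dr=365 cr=365 sum_balances=0
After txn 5: dr=293 cr=293 sum_balances=0
After txn 6: dr=456 cr=456 sum_balances=0
After txn 7: dr=95 cr=95 sum_balances=0

Answer: ok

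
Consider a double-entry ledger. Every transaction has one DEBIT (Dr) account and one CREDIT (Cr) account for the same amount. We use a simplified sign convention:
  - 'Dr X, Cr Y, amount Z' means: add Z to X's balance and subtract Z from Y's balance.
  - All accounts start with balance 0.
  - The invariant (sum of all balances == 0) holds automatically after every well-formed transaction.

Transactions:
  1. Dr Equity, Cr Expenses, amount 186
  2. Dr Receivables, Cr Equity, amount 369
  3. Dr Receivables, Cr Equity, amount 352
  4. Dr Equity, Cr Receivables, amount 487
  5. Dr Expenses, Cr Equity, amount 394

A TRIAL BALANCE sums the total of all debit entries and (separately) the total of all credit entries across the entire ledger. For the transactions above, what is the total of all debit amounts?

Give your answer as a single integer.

Answer: 1788

Derivation:
Txn 1: debit+=186
Txn 2: debit+=369
Txn 3: debit+=352
Txn 4: debit+=487
Txn 5: debit+=394
Total debits = 1788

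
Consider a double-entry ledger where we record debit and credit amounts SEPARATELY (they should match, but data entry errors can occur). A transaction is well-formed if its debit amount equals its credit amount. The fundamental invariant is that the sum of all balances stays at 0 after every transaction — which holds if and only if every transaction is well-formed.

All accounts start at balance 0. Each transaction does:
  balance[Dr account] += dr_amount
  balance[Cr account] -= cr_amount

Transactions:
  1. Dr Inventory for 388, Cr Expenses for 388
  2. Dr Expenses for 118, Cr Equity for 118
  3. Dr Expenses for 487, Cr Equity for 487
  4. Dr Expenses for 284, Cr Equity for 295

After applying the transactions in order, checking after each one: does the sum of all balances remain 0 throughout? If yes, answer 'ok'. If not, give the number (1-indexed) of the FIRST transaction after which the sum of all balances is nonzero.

After txn 1: dr=388 cr=388 sum_balances=0
After txn 2: dr=118 cr=118 sum_balances=0
After txn 3: dr=487 cr=487 sum_balances=0
After txn 4: dr=284 cr=295 sum_balances=-11

Answer: 4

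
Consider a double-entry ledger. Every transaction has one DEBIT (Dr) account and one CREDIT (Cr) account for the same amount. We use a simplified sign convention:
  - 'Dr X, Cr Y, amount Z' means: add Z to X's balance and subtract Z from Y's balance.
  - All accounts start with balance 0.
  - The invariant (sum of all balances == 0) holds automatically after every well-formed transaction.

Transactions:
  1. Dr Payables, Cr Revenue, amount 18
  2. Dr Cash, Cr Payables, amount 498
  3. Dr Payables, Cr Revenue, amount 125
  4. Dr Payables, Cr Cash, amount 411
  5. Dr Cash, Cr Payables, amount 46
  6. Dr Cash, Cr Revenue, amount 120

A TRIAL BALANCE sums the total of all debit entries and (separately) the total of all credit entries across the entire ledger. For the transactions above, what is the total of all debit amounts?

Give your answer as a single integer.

Answer: 1218

Derivation:
Txn 1: debit+=18
Txn 2: debit+=498
Txn 3: debit+=125
Txn 4: debit+=411
Txn 5: debit+=46
Txn 6: debit+=120
Total debits = 1218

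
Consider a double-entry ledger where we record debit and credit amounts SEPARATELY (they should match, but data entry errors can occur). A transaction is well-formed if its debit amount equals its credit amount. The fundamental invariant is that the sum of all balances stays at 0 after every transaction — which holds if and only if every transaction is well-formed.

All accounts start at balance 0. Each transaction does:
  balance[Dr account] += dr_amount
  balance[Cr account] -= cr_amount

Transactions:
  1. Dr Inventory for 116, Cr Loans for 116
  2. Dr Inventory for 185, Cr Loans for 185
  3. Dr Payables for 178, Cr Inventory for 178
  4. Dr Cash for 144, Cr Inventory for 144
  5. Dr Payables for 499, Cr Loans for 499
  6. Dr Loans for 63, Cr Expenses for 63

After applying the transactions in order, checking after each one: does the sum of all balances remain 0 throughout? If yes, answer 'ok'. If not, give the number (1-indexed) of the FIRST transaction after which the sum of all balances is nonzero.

After txn 1: dr=116 cr=116 sum_balances=0
After txn 2: dr=185 cr=185 sum_balances=0
After txn 3: dr=178 cr=178 sum_balances=0
After txn 4: dr=144 cr=144 sum_balances=0
After txn 5: dr=499 cr=499 sum_balances=0
After txn 6: dr=63 cr=63 sum_balances=0

Answer: ok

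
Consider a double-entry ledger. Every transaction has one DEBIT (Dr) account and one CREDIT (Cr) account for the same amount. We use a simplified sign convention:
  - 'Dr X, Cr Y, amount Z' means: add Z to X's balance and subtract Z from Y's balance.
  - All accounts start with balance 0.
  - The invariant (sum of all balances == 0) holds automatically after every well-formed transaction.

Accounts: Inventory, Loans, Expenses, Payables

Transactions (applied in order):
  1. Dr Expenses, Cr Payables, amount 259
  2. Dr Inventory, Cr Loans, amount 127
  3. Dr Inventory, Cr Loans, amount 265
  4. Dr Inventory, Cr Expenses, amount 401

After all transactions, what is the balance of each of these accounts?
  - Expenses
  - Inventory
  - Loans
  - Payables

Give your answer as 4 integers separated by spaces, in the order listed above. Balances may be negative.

After txn 1 (Dr Expenses, Cr Payables, amount 259): Expenses=259 Payables=-259
After txn 2 (Dr Inventory, Cr Loans, amount 127): Expenses=259 Inventory=127 Loans=-127 Payables=-259
After txn 3 (Dr Inventory, Cr Loans, amount 265): Expenses=259 Inventory=392 Loans=-392 Payables=-259
After txn 4 (Dr Inventory, Cr Expenses, amount 401): Expenses=-142 Inventory=793 Loans=-392 Payables=-259

Answer: -142 793 -392 -259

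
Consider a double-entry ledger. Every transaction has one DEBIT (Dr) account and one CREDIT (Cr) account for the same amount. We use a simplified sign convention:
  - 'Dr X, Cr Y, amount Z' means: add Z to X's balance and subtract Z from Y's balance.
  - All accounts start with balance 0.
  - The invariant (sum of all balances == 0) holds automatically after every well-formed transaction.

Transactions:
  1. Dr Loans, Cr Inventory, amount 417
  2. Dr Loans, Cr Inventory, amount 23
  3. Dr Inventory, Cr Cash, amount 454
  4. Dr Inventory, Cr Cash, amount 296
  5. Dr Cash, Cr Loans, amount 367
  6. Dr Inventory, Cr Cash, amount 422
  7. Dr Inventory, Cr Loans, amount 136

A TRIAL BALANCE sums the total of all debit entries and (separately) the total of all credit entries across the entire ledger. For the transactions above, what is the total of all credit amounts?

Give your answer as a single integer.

Txn 1: credit+=417
Txn 2: credit+=23
Txn 3: credit+=454
Txn 4: credit+=296
Txn 5: credit+=367
Txn 6: credit+=422
Txn 7: credit+=136
Total credits = 2115

Answer: 2115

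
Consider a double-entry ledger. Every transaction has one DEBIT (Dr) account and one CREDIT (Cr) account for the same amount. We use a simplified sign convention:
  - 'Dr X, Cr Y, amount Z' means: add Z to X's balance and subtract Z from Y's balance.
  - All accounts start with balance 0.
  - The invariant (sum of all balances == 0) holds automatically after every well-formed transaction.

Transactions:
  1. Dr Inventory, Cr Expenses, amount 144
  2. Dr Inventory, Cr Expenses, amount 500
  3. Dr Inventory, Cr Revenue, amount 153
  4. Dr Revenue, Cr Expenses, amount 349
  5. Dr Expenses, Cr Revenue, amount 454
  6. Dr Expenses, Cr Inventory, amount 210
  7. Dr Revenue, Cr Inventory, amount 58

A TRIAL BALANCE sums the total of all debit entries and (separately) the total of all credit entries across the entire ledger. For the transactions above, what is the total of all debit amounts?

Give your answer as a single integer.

Answer: 1868

Derivation:
Txn 1: debit+=144
Txn 2: debit+=500
Txn 3: debit+=153
Txn 4: debit+=349
Txn 5: debit+=454
Txn 6: debit+=210
Txn 7: debit+=58
Total debits = 1868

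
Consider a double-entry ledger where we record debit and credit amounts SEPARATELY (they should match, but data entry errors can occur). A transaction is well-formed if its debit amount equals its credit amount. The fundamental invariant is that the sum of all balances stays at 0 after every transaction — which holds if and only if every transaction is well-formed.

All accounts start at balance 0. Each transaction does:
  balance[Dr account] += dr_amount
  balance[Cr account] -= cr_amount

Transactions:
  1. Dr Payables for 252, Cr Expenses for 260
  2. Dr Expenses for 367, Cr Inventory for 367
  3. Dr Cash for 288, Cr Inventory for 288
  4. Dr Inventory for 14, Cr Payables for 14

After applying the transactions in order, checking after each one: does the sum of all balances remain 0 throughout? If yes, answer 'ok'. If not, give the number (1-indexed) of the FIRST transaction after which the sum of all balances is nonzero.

After txn 1: dr=252 cr=260 sum_balances=-8
After txn 2: dr=367 cr=367 sum_balances=-8
After txn 3: dr=288 cr=288 sum_balances=-8
After txn 4: dr=14 cr=14 sum_balances=-8

Answer: 1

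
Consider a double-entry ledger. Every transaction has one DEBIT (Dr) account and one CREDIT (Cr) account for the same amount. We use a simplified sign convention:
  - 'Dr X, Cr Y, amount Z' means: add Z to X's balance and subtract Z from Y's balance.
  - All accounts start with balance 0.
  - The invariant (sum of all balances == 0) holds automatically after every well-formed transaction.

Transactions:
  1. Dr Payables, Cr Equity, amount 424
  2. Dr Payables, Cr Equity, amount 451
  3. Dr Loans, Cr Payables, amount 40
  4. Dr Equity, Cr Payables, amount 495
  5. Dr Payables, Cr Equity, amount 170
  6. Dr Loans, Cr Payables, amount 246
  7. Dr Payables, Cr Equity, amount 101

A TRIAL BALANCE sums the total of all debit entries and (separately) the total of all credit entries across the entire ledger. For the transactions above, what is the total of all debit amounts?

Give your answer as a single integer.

Txn 1: debit+=424
Txn 2: debit+=451
Txn 3: debit+=40
Txn 4: debit+=495
Txn 5: debit+=170
Txn 6: debit+=246
Txn 7: debit+=101
Total debits = 1927

Answer: 1927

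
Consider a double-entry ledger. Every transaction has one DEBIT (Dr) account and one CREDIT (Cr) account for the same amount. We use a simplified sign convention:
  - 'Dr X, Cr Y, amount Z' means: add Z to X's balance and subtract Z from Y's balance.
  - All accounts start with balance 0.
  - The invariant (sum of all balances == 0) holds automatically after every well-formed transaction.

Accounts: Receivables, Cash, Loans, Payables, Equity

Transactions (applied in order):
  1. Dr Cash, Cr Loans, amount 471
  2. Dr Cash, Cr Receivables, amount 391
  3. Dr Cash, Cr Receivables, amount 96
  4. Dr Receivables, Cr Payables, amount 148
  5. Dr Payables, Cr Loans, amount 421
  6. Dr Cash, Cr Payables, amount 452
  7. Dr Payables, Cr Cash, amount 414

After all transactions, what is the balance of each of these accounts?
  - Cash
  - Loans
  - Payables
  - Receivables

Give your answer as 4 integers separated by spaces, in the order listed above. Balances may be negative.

Answer: 996 -892 235 -339

Derivation:
After txn 1 (Dr Cash, Cr Loans, amount 471): Cash=471 Loans=-471
After txn 2 (Dr Cash, Cr Receivables, amount 391): Cash=862 Loans=-471 Receivables=-391
After txn 3 (Dr Cash, Cr Receivables, amount 96): Cash=958 Loans=-471 Receivables=-487
After txn 4 (Dr Receivables, Cr Payables, amount 148): Cash=958 Loans=-471 Payables=-148 Receivables=-339
After txn 5 (Dr Payables, Cr Loans, amount 421): Cash=958 Loans=-892 Payables=273 Receivables=-339
After txn 6 (Dr Cash, Cr Payables, amount 452): Cash=1410 Loans=-892 Payables=-179 Receivables=-339
After txn 7 (Dr Payables, Cr Cash, amount 414): Cash=996 Loans=-892 Payables=235 Receivables=-339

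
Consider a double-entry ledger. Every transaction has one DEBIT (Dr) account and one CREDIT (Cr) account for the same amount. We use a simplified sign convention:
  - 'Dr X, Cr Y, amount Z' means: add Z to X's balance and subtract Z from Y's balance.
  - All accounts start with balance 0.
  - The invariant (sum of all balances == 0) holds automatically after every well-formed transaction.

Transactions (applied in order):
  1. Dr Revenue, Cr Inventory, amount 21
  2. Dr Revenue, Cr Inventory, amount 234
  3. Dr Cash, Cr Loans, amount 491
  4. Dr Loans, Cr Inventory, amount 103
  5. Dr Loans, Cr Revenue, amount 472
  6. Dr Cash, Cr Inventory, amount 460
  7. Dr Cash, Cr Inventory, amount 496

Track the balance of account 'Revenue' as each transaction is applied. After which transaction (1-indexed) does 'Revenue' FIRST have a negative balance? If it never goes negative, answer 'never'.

Answer: 5

Derivation:
After txn 1: Revenue=21
After txn 2: Revenue=255
After txn 3: Revenue=255
After txn 4: Revenue=255
After txn 5: Revenue=-217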